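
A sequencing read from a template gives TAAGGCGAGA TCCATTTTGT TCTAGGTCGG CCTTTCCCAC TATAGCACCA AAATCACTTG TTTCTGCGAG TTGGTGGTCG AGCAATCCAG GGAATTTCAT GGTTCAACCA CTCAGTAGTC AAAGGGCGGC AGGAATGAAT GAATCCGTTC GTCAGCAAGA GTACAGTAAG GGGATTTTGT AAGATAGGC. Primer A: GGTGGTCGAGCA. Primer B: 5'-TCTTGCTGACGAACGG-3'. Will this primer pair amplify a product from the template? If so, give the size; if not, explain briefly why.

Primer A (GGTGGTCGAGCA) matches the top strand at positions 73–84; it acts as a forward primer.
Primer B's reverse complement is CCGTTCGTCAGCAAGA, matching the top strand at positions 145–160; it acts as a reverse primer.
The 3' ends face each other across positions 73–160, giving an 88 bp product.

Yes — an 88 bp product.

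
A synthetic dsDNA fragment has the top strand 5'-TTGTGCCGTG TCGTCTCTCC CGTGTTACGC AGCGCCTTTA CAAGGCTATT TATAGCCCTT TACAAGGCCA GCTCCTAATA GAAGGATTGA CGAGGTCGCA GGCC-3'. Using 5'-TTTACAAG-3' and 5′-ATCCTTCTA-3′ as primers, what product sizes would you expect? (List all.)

The forward primer TTTACAAG matches the top strand at positions 37–44, 59–66.
The reverse primer's reverse complement is TAGAAGGAT, matching at positions 79–87.
Each forward site pairs with the reverse site to give a product ending at position 87: sizes 51, 29 bp.

51 bp, 29 bp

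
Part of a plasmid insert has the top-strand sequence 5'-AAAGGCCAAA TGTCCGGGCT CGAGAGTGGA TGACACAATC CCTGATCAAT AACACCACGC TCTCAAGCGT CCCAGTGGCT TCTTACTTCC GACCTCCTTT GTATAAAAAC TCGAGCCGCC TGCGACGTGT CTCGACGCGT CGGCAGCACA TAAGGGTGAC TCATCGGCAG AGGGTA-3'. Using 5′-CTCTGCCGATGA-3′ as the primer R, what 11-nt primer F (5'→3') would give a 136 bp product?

5'-AATCCCTGATC-3'

The reverse primer's reverse complement TCATCGGCAGAG matches the template at positions 161–172, so the product ends at position 172.
A 136 bp product then starts at position 172 − 136 + 1 = 37.
The forward primer is identical to the top strand there: AATCCCTGATC.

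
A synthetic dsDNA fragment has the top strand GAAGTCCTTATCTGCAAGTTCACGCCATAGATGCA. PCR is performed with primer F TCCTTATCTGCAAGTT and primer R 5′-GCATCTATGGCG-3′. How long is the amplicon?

Scanning the template, TCCTTATCTGCAAGTT occurs at positions 5–20; this primer anneals to the bottom strand there with its 3' end pointing downstream.
Reverse complement of the reverse primer: CGCCATAGATGC. This occurs on the top strand at positions 23–34.
Product length = (reverse-primer end) − (forward-primer start) + 1 = 34 − 5 + 1 = 30 bp.

30 bp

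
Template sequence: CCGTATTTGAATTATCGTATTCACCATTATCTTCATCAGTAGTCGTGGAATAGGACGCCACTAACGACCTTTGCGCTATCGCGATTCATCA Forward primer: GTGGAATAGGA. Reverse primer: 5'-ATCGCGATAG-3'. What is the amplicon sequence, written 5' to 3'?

5'-GTGGAATAGGACGCCACTAACGACCTTTGCGCTATCGCGAT-3'

Scanning the template, GTGGAATAGGA occurs at positions 45–55; this primer anneals to the bottom strand there with its 3' end pointing downstream.
Taking the reverse complement of ATCGCGATAG gives CTATCGCGAT, found at positions 76–85 on the template; the primer anneals here to the top strand with its 3' end pointing upstream.
The product is the template from position 45 through 85 (41 bp).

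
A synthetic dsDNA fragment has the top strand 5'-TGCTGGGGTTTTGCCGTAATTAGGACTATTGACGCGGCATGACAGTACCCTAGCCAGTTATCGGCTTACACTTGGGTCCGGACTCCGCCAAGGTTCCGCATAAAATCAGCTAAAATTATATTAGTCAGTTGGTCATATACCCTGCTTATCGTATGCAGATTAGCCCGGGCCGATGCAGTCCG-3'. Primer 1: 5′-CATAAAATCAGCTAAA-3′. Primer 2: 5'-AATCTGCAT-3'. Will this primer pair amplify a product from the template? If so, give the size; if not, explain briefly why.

Primer 1 (CATAAAATCAGCTAAA) matches the top strand at positions 99–114; it acts as a forward primer.
Primer 2's reverse complement is ATGCAGATT, matching the top strand at positions 153–161; it acts as a reverse primer.
The 3' ends face each other across positions 99–161, giving a 63 bp product.

Yes — a 63 bp product.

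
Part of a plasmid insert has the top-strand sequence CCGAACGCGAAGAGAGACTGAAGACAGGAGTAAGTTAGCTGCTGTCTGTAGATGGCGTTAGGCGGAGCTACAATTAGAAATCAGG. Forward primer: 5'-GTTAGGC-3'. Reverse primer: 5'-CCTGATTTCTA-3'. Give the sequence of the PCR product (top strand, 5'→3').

Forward primer GTTAGGC is found on the top strand at positions 57–63.
The reverse primer's reverse complement is TAGAAATCAGG, which matches the template at positions 75–85.
The product is the template from position 57 through 85 (29 bp).

5'-GTTAGGCGGAGCTACAATTAGAAATCAGG-3'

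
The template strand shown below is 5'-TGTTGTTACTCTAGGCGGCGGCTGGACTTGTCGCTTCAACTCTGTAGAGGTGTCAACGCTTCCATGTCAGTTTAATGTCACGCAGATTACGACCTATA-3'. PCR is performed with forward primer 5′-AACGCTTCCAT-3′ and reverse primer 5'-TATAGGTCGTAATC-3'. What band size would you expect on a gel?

The forward primer matches the template at positions 55–65.
Taking the reverse complement of TATAGGTCGTAATC gives GATTACGACCTATA, found at positions 85–98 on the template; the primer anneals here to the top strand with its 3' end pointing upstream.
The product runs from position 55 to position 98, so its length is 98 − 55 + 1 = 44 bp.

44 bp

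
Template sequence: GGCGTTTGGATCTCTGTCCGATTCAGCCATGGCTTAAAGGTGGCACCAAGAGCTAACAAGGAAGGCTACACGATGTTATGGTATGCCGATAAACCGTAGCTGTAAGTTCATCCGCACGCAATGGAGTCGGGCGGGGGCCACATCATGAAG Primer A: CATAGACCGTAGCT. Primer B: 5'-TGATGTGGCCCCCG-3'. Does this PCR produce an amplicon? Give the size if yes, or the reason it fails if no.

No product — primer A has no binding site in the template.

Primer A (CATAGACCGTAGCT) does not match the top strand, and its reverse complement AGCTACGGTCTATG does not match either.
With no annealing site for primer A, no amplification occurs.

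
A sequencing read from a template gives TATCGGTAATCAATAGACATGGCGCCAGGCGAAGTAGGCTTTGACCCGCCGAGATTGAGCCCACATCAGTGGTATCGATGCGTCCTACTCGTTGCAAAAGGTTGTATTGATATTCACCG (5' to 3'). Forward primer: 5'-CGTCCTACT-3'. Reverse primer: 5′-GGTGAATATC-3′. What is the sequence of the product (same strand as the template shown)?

5'-CGTCCTACTCGTTGCAAAAGGTTGTATTGATATTCACC-3'

Forward primer CGTCCTACT is found on the top strand at positions 81–89.
Taking the reverse complement of GGTGAATATC gives GATATTCACC, found at positions 109–118 on the template; the primer anneals here to the top strand with its 3' end pointing upstream.
The product is the template from position 81 through 118 (38 bp).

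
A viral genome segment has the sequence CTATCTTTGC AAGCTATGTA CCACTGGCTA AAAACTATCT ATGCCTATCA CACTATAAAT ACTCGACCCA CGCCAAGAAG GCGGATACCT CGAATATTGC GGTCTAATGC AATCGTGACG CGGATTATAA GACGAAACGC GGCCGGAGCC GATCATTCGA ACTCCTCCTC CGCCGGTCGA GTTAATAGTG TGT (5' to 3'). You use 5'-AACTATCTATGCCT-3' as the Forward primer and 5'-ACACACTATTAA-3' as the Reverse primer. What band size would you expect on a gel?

Scanning the template, AACTATCTATGCCT occurs at positions 33–46; this primer anneals to the bottom strand there with its 3' end pointing downstream.
The reverse primer's reverse complement is TTAATAGTGTGT, which matches the template at positions 182–193.
Amplicon spans positions 33–193: 161 bp.

161 bp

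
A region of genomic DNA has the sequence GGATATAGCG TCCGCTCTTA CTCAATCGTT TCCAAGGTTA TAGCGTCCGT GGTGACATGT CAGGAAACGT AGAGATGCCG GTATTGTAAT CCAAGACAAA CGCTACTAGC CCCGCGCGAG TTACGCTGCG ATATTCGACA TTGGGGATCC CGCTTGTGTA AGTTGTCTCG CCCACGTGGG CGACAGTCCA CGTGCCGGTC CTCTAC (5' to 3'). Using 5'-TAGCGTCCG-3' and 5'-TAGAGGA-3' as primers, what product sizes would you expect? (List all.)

The forward primer TAGCGTCCG matches the top strand at positions 6–14, 41–49.
The reverse primer's reverse complement is TCCTCTA, matching at positions 199–205.
Each forward site pairs with the reverse site to give a product ending at position 205: sizes 200, 165 bp.

200 bp, 165 bp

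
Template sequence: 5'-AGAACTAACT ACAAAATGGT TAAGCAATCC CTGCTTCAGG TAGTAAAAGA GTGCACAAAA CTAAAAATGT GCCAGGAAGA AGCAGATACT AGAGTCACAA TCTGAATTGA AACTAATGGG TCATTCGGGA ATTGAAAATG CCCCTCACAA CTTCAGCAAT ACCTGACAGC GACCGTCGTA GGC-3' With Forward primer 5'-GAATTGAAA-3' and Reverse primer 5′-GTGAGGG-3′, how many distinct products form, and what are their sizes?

The forward primer GAATTGAAA matches the top strand at positions 104–112, 129–137.
The reverse primer's reverse complement is CCCTCAC, matching at positions 142–148.
Each forward site pairs with the reverse site to give a product ending at position 148: sizes 45, 20 bp.

Two products: 45 bp, 20 bp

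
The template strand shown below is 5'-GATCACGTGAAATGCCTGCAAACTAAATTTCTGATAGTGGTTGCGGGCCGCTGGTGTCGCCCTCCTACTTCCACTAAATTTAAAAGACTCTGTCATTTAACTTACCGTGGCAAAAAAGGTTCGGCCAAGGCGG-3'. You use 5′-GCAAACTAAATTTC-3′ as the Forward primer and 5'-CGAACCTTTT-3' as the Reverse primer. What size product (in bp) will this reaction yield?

106 bp

The forward primer matches the template at positions 18–31.
The reverse primer's reverse complement is AAAAGGTTCG, which matches the template at positions 114–123.
Amplicon spans positions 18–123: 106 bp.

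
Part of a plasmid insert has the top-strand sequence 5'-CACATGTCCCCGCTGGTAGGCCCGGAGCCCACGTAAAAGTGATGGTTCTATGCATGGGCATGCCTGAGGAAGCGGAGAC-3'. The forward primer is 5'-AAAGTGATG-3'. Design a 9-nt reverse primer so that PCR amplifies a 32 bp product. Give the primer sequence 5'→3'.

The forward primer binds at positions 36–44, so a 32 bp product ends at position 36 + 32 − 1 = 67.
The reverse primer anneals to the top strand over positions 59–67, i.e. to CATGCCTGA.
Its sequence written 5'→3' is the reverse complement: TCAGGCATG.

5'-TCAGGCATG-3'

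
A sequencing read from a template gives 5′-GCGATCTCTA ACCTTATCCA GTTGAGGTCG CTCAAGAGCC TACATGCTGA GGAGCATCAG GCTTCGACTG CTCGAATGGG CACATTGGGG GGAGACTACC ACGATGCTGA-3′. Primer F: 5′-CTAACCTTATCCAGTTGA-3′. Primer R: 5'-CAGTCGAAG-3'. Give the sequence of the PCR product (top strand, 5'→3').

The forward primer matches the template at positions 8–25.
Reverse complement of the reverse primer: CTTCGACTG. This occurs on the top strand at positions 62–70.
The product is the template from position 8 through 70 (63 bp).

5'-CTAACCTTATCCAGTTGAGGTCGCTCAAGAGCCTACATGCTGAGGAGCATCAGGCTTCGACTG-3'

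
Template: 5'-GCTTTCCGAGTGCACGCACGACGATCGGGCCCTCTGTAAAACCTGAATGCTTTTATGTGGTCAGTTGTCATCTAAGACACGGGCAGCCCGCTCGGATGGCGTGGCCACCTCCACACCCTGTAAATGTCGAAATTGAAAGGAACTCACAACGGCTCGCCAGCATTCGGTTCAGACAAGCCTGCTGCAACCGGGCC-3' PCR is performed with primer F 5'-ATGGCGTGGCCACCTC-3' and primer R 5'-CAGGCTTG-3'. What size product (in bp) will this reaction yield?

The forward primer matches the template at positions 96–111.
Reverse complement of the reverse primer: CAAGCCTG. This occurs on the top strand at positions 174–181.
Amplicon spans positions 96–181: 86 bp.

86 bp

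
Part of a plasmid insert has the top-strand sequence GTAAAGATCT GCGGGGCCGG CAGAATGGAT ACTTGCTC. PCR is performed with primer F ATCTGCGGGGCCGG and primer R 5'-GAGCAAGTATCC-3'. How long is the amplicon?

Scanning the template, ATCTGCGGGGCCGG occurs at positions 7–20; this primer anneals to the bottom strand there with its 3' end pointing downstream.
Taking the reverse complement of GAGCAAGTATCC gives GGATACTTGCTC, found at positions 27–38 on the template; the primer anneals here to the top strand with its 3' end pointing upstream.
The product runs from position 7 to position 38, so its length is 38 − 7 + 1 = 32 bp.

32 bp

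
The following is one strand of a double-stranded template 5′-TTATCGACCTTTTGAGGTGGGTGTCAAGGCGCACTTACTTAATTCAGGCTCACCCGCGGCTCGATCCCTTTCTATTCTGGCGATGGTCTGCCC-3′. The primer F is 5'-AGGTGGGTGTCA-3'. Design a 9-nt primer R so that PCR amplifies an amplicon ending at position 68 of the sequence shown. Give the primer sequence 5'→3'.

The forward primer binds at positions 15–26; the product's 3' end on the top strand is position 68.
The reverse primer anneals to the top strand over positions 60–68, i.e. to CTCGATCCC.
Its sequence written 5'→3' is the reverse complement: GGGATCGAG.

5'-GGGATCGAG-3'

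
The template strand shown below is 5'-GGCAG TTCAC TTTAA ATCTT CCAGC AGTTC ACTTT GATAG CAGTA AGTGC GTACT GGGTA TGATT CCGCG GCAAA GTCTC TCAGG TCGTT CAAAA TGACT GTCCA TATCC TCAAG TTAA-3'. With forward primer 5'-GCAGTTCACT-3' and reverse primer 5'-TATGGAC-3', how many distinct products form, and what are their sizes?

Two products: 106 bp, 84 bp

The forward primer GCAGTTCACT matches the top strand at positions 2–11, 24–33.
The reverse primer's reverse complement is GTCCATA, matching at positions 101–107.
Each forward site pairs with the reverse site to give a product ending at position 107: sizes 106, 84 bp.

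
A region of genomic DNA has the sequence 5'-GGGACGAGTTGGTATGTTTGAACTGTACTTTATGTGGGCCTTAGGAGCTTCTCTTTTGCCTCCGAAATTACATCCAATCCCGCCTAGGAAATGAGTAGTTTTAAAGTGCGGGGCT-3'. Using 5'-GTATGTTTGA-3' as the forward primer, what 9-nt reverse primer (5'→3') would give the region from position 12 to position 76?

The product's 3' end on the top strand is position 76.
The reverse primer anneals to the top strand over positions 68–76, i.e. to TTACATCCA.
Its sequence written 5'→3' is the reverse complement: TGGATGTAA.

5'-TGGATGTAA-3'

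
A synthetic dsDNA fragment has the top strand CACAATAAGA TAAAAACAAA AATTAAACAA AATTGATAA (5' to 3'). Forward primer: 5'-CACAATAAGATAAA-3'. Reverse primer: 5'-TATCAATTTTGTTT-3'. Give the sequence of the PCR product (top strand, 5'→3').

5'-CACAATAAGATAAAAACAAAAATTAAACAAAATTGATA-3'

Scanning the template, CACAATAAGATAAA occurs at positions 1–14; this primer anneals to the bottom strand there with its 3' end pointing downstream.
The reverse primer's reverse complement is AAACAAAATTGATA, which matches the template at positions 25–38.
The product is the template from position 1 through 38 (38 bp).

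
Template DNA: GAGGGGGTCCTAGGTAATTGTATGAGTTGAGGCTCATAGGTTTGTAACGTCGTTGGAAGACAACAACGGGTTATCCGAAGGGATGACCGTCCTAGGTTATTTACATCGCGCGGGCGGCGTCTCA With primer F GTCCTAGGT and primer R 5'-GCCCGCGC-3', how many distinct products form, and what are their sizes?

Two products: 109 bp, 27 bp

The forward primer GTCCTAGGT matches the top strand at positions 7–15, 89–97.
The reverse primer's reverse complement is GCGCGGGC, matching at positions 108–115.
Each forward site pairs with the reverse site to give a product ending at position 115: sizes 109, 27 bp.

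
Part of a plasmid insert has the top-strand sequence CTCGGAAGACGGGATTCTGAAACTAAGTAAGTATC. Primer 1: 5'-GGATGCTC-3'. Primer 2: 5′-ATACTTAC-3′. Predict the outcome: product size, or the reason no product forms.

No product — primer 1 has no binding site in the template.

Primer 1 (GGATGCTC) does not match the top strand, and its reverse complement GAGCATCC does not match either.
With no annealing site for primer 1, no amplification occurs.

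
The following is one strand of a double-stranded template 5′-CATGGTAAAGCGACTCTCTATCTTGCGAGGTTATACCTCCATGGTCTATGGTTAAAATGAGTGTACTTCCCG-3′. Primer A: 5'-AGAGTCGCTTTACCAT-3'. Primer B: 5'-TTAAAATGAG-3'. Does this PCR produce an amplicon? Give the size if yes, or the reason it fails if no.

No product — the primers' 3' ends point away from each other.

Primer A (AGAGTCGCTTTACCAT) has reverse complement ATGGTAAAGCGACTCT, which matches the top strand at positions 2–17; primer A anneals to the top strand there with its 3' end pointing upstream toward position 2.
Primer B (TTAAAATGAG) matches the top strand directly at positions 52–61; it anneals to the bottom strand with its 3' end pointing downstream toward position 61.
The 3' ends diverge (primer A extends toward position 1, primer B toward position 72), so the primers never converge on a shared product.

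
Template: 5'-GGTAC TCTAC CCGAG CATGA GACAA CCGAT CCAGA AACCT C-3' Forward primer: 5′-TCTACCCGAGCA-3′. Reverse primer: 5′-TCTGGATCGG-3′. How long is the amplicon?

30 bp

The forward primer matches the template at positions 6–17.
Reverse complement of the reverse primer: CCGATCCAGA. This occurs on the top strand at positions 26–35.
Amplicon spans positions 6–35: 30 bp.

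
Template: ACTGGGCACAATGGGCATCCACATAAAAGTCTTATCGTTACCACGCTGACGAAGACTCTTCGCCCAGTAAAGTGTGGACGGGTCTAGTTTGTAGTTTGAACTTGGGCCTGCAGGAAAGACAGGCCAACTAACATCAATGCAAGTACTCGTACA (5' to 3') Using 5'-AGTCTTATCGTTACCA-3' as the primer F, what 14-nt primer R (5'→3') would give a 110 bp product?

5'-TTGATGTTAGTTGG-3'

The forward primer binds at positions 28–43, so a 110 bp product ends at position 28 + 110 − 1 = 137.
The reverse primer anneals to the top strand over positions 124–137, i.e. to CCAACTAACATCAA.
Its sequence written 5'→3' is the reverse complement: TTGATGTTAGTTGG.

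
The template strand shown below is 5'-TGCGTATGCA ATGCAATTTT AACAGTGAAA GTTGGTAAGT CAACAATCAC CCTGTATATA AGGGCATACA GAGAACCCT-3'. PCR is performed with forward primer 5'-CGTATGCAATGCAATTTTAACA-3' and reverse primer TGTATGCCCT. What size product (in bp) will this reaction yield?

68 bp

Scanning the template, CGTATGCAATGCAATTTTAACA occurs at positions 3–24; this primer anneals to the bottom strand there with its 3' end pointing downstream.
Reverse complement of the reverse primer: AGGGCATACA. This occurs on the top strand at positions 61–70.
Product length = (reverse-primer end) − (forward-primer start) + 1 = 70 − 3 + 1 = 68 bp.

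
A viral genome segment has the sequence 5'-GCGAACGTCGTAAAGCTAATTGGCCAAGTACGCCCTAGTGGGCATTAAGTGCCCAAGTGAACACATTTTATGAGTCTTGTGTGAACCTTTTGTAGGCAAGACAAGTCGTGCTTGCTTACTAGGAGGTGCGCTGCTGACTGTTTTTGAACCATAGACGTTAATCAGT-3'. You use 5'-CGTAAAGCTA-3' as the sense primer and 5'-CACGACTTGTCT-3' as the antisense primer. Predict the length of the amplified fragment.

The forward primer matches the template at positions 9–18.
The reverse primer's reverse complement is AGACAAGTCGTG, which matches the template at positions 99–110.
Product length = (reverse-primer end) − (forward-primer start) + 1 = 110 − 9 + 1 = 102 bp.

102 bp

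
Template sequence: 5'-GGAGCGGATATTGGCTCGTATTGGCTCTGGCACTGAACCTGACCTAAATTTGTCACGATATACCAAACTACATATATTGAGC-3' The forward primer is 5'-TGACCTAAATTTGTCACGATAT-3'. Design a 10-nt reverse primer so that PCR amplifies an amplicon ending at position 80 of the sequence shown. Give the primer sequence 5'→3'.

5'-TCAATATATG-3'

The forward primer binds at positions 40–61; the product's 3' end on the top strand is position 80.
The reverse primer anneals to the top strand over positions 71–80, i.e. to CATATATTGA.
Its sequence written 5'→3' is the reverse complement: TCAATATATG.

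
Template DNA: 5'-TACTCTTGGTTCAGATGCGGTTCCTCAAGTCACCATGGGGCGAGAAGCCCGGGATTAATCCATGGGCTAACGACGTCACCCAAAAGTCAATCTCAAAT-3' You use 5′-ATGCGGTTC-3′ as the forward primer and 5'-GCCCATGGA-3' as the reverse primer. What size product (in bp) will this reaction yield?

Forward primer ATGCGGTTC is found on the top strand at positions 15–23.
The reverse primer's reverse complement is TCCATGGGC, which matches the template at positions 59–67.
Amplicon spans positions 15–67: 53 bp.

53 bp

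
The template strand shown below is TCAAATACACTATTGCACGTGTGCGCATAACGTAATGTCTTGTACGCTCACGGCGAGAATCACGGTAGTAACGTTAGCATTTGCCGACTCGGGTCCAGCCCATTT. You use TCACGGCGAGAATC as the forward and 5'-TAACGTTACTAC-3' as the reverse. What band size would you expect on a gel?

The forward primer matches the template at positions 48–61.
Reverse complement of the reverse primer: GTAGTAACGTTA. This occurs on the top strand at positions 65–76.
Product length = (reverse-primer end) − (forward-primer start) + 1 = 76 − 48 + 1 = 29 bp.

29 bp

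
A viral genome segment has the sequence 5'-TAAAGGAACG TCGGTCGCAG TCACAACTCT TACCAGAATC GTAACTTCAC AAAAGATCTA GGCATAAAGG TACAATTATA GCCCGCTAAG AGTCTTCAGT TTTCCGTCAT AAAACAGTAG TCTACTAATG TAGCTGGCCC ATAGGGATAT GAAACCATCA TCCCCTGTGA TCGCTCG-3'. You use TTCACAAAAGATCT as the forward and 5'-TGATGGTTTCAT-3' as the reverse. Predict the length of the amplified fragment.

115 bp

Forward primer TTCACAAAAGATCT is found on the top strand at positions 46–59.
Reverse complement of the reverse primer: ATGAAACCATCA. This occurs on the top strand at positions 149–160.
The product runs from position 46 to position 160, so its length is 160 − 46 + 1 = 115 bp.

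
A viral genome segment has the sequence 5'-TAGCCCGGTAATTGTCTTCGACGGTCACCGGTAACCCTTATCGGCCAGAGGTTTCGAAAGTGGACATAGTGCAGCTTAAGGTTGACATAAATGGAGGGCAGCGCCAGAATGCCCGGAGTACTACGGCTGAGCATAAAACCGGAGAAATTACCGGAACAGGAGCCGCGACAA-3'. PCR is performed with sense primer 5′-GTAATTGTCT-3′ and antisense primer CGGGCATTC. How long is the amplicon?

The forward primer matches the template at positions 8–17.
Taking the reverse complement of CGGGCATTC gives GAATGCCCG, found at positions 107–115 on the template; the primer anneals here to the top strand with its 3' end pointing upstream.
Product length = (reverse-primer end) − (forward-primer start) + 1 = 115 − 8 + 1 = 108 bp.

108 bp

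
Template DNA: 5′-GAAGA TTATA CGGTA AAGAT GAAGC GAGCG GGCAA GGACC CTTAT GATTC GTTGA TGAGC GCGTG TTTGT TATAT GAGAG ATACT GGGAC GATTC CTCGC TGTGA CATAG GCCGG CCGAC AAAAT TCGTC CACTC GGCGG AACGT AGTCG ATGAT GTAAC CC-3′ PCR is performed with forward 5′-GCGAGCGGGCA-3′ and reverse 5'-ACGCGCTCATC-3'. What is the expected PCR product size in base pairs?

41 bp

The forward primer matches the template at positions 24–34.
Taking the reverse complement of ACGCGCTCATC gives GATGAGCGCGT, found at positions 54–64 on the template; the primer anneals here to the top strand with its 3' end pointing upstream.
Amplicon spans positions 24–64: 41 bp.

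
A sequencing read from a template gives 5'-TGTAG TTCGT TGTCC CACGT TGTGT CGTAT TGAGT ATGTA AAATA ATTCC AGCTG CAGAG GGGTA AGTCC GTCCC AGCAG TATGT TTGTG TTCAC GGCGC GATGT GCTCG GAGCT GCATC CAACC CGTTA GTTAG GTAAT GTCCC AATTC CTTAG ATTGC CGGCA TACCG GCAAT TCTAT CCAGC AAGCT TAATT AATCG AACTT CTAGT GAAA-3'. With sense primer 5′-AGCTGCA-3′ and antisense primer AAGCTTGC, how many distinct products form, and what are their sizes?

The forward primer AGCTGCA matches the top strand at positions 51–57, 112–118.
The reverse primer's reverse complement is GCAAGCTT, matching at positions 184–191.
Each forward site pairs with the reverse site to give a product ending at position 191: sizes 141, 80 bp.

Two products: 141 bp, 80 bp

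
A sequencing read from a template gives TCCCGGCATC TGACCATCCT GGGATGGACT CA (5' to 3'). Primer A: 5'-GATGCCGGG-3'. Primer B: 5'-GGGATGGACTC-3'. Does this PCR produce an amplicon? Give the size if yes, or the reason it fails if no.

No product — the primers' 3' ends point away from each other.

Primer A (GATGCCGGG) has reverse complement CCCGGCATC, which matches the top strand at positions 2–10; primer A anneals to the top strand there with its 3' end pointing upstream toward position 2.
Primer B (GGGATGGACTC) matches the top strand directly at positions 21–31; it anneals to the bottom strand with its 3' end pointing downstream toward position 31.
The 3' ends diverge (primer A extends toward position 1, primer B toward position 32), so the primers never converge on a shared product.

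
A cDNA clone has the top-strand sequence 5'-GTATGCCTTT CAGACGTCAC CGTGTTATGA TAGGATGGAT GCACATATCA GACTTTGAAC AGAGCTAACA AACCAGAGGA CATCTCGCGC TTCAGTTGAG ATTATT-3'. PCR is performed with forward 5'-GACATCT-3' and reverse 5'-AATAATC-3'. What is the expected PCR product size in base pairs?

The forward primer matches the template at positions 79–85.
Reverse complement of the reverse primer: GATTATT. This occurs on the top strand at positions 100–106.
Amplicon spans positions 79–106: 28 bp.

28 bp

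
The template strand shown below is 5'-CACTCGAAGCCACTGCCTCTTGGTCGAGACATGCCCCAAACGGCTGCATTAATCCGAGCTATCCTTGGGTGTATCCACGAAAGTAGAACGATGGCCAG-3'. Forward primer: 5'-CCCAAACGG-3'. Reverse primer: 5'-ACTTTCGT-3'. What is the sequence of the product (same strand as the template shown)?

5'-CCCAAACGGCTGCATTAATCCGAGCTATCCTTGGGTGTATCCACGAAAGT-3'

Forward primer CCCAAACGG is found on the top strand at positions 35–43.
Reverse complement of the reverse primer: ACGAAAGT. This occurs on the top strand at positions 77–84.
The product is the template from position 35 through 84 (50 bp).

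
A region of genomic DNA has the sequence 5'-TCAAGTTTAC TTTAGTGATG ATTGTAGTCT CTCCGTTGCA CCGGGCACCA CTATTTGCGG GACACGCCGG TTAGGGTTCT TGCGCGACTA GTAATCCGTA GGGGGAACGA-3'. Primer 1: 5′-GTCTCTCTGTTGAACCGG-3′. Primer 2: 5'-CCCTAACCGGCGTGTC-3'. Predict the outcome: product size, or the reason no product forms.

No product — primer 1 has no binding site in the template.

Primer 1 (GTCTCTCTGTTGAACCGG) does not match the top strand, and its reverse complement CCGGTTCAACAGAGAGAC does not match either.
With no annealing site for primer 1, no amplification occurs.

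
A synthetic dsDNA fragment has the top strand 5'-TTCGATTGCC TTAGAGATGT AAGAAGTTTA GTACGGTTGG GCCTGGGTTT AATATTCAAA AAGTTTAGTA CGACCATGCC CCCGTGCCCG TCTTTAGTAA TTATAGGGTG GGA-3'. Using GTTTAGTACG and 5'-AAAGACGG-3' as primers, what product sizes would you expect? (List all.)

70 bp, 33 bp

The forward primer GTTTAGTACG matches the top strand at positions 26–35, 63–72.
The reverse primer's reverse complement is CCGTCTTT, matching at positions 88–95.
Each forward site pairs with the reverse site to give a product ending at position 95: sizes 70, 33 bp.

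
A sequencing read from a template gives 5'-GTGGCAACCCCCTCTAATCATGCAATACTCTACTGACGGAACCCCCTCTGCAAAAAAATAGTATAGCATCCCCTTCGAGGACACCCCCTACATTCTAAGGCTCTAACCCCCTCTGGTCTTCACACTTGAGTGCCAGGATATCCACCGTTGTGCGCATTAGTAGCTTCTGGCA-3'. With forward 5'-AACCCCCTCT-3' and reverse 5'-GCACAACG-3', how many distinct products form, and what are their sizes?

The forward primer AACCCCCTCT matches the top strand at positions 6–15, 40–49, 105–114.
The reverse primer's reverse complement is CGTTGTGC, matching at positions 146–153.
Each forward site pairs with the reverse site to give a product ending at position 153: sizes 148, 114, 49 bp.

Three products: 148 bp, 114 bp, 49 bp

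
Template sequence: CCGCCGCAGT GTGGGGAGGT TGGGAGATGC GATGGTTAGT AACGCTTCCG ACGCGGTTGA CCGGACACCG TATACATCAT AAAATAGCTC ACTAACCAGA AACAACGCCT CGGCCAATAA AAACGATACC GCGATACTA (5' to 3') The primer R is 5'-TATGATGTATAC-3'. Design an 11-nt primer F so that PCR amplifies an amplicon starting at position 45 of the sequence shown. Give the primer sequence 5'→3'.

5'-CTTCCGACGCG-3'

The reverse primer's reverse complement GTATACATCATA matches the template at positions 70–81; the product starts at position 45.
The forward primer is identical to the top strand over positions 45–55: CTTCCGACGCG.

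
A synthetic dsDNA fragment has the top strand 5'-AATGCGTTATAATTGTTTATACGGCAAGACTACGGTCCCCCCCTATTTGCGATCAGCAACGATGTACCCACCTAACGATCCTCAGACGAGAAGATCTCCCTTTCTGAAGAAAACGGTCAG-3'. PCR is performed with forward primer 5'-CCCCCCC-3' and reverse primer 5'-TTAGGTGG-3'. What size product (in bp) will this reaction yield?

Forward primer CCCCCCC is found on the top strand at positions 37–43.
The reverse primer's reverse complement is CCACCTAA, which matches the template at positions 68–75.
Product length = (reverse-primer end) − (forward-primer start) + 1 = 75 − 37 + 1 = 39 bp.

39 bp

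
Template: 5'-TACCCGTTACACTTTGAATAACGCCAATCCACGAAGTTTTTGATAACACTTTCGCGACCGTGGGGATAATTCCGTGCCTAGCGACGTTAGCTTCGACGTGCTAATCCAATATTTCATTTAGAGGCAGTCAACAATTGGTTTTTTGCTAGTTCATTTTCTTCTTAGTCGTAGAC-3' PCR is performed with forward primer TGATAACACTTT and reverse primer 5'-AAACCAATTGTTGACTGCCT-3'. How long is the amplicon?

101 bp

The forward primer matches the template at positions 41–52.
The reverse primer's reverse complement is AGGCAGTCAACAATTGGTTT, which matches the template at positions 122–141.
Amplicon spans positions 41–141: 101 bp.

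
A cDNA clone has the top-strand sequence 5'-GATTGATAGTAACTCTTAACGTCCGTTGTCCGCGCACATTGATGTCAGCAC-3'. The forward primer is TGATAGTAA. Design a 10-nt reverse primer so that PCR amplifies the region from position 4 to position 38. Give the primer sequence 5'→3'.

5'-TGTGCGCGGA-3'

The product's 3' end on the top strand is position 38.
The reverse primer anneals to the top strand over positions 29–38, i.e. to TCCGCGCACA.
Its sequence written 5'→3' is the reverse complement: TGTGCGCGGA.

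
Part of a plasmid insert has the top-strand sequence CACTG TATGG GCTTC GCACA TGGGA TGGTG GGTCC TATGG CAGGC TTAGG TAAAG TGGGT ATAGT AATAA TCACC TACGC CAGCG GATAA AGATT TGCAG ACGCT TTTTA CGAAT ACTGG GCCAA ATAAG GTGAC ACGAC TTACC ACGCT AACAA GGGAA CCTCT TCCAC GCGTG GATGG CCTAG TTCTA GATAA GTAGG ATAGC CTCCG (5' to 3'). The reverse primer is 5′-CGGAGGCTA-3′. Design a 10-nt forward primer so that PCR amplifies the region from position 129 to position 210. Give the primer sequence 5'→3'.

5'-AGGTGACACG-3'

The reverse primer's reverse complement TAGCCTCCG matches the template at positions 202–210; the product starts at position 129.
The forward primer is identical to the top strand over positions 129–138: AGGTGACACG.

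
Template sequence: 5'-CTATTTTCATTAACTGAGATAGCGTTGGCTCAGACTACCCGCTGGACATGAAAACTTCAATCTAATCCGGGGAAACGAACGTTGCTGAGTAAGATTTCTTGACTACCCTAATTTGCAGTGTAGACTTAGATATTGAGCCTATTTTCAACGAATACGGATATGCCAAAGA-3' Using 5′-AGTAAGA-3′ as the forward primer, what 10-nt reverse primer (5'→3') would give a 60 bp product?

5'-TGAAAATAGG-3'

The forward primer binds at positions 88–94, so a 60 bp product ends at position 88 + 60 − 1 = 147.
The reverse primer anneals to the top strand over positions 138–147, i.e. to CCTATTTTCA.
Its sequence written 5'→3' is the reverse complement: TGAAAATAGG.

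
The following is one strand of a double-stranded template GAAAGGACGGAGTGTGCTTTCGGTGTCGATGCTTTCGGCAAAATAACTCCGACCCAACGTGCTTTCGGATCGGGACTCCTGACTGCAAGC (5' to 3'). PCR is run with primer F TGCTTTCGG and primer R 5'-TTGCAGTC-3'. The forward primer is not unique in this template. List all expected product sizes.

The forward primer TGCTTTCGG matches the top strand at positions 15–23, 30–38, 60–68.
The reverse primer's reverse complement is GACTGCAA, matching at positions 81–88.
Each forward site pairs with the reverse site to give a product ending at position 88: sizes 74, 59, 29 bp.

74 bp, 59 bp, 29 bp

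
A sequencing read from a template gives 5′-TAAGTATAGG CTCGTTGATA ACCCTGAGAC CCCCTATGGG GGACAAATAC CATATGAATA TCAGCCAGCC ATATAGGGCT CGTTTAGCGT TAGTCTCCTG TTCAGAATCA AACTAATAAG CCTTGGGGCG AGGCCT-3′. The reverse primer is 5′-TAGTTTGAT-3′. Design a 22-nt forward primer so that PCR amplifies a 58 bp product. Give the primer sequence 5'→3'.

5'-ATATCAGCCAGCCATATAGGGC-3'

The reverse primer's reverse complement ATCAAACTA matches the template at positions 107–115, so the product ends at position 115.
A 58 bp product then starts at position 115 − 58 + 1 = 58.
The forward primer is identical to the top strand there: ATATCAGCCAGCCATATAGGGC.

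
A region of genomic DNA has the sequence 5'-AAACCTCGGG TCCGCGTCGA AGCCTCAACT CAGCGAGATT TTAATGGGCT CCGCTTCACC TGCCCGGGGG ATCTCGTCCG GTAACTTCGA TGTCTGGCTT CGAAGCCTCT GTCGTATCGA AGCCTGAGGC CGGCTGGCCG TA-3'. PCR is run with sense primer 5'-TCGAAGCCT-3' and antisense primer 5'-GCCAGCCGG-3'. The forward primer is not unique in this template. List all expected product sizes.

The forward primer TCGAAGCCT matches the top strand at positions 17–25, 100–108, 117–125.
The reverse primer's reverse complement is CCGGCTGGC, matching at positions 130–138.
Each forward site pairs with the reverse site to give a product ending at position 138: sizes 122, 39, 22 bp.

122 bp, 39 bp, 22 bp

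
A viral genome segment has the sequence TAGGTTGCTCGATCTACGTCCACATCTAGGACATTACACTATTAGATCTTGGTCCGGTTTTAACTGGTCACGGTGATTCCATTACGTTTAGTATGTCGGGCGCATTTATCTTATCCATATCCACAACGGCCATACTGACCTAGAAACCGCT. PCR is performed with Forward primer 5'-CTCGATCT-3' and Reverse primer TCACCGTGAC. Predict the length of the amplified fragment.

Forward primer CTCGATCT is found on the top strand at positions 8–15.
Reverse complement of the reverse primer: GTCACGGTGA. This occurs on the top strand at positions 67–76.
Product length = (reverse-primer end) − (forward-primer start) + 1 = 76 − 8 + 1 = 69 bp.

69 bp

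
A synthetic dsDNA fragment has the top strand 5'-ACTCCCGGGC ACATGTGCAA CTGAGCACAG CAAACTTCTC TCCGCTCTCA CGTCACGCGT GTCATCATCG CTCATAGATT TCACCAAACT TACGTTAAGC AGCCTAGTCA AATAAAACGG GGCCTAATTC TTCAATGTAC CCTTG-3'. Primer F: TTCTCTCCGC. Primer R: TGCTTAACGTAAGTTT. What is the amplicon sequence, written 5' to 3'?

Scanning the template, TTCTCTCCGC occurs at positions 36–45; this primer anneals to the bottom strand there with its 3' end pointing downstream.
Reverse complement of the reverse primer: AAACTTACGTTAAGCA. This occurs on the top strand at positions 86–101.
The product is the template from position 36 through 101 (66 bp).

5'-TTCTCTCCGCTCTCACGTCACGCGTGTCATCATCGCTCATAGATTTCACCAAACTTACGTTAAGCA-3'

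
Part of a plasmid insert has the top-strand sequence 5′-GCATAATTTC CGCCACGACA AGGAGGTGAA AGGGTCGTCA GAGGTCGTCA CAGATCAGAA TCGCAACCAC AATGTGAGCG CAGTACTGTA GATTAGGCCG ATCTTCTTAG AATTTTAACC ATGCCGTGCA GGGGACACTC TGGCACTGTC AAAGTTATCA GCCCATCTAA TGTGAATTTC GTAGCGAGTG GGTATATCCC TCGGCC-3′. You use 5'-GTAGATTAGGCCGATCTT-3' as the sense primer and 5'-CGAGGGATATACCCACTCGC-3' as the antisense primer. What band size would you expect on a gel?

116 bp

Scanning the template, GTAGATTAGGCCGATCTT occurs at positions 88–105; this primer anneals to the bottom strand there with its 3' end pointing downstream.
Taking the reverse complement of CGAGGGATATACCCACTCGC gives GCGAGTGGGTATATCCCTCG, found at positions 184–203 on the template; the primer anneals here to the top strand with its 3' end pointing upstream.
Product length = (reverse-primer end) − (forward-primer start) + 1 = 203 − 88 + 1 = 116 bp.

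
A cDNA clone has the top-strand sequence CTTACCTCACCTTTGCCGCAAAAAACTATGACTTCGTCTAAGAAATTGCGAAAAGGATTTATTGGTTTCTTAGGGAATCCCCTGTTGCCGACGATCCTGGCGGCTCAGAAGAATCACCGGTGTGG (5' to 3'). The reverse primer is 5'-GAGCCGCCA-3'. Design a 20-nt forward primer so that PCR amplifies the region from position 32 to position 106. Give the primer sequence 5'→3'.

The reverse primer's reverse complement TGGCGGCTC matches the template at positions 98–106; the product starts at position 32.
The forward primer is identical to the top strand over positions 32–51: CTTCGTCTAAGAAATTGCGA.

5'-CTTCGTCTAAGAAATTGCGA-3'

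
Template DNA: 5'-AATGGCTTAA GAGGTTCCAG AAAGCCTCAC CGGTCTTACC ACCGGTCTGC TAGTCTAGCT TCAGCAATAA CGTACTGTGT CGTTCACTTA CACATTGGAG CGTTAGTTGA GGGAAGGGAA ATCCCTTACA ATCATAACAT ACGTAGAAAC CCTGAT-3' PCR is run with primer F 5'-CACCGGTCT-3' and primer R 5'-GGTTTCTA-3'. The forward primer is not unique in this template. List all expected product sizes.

124 bp, 112 bp

The forward primer CACCGGTCT matches the top strand at positions 28–36, 40–48.
The reverse primer's reverse complement is TAGAAACC, matching at positions 144–151.
Each forward site pairs with the reverse site to give a product ending at position 151: sizes 124, 112 bp.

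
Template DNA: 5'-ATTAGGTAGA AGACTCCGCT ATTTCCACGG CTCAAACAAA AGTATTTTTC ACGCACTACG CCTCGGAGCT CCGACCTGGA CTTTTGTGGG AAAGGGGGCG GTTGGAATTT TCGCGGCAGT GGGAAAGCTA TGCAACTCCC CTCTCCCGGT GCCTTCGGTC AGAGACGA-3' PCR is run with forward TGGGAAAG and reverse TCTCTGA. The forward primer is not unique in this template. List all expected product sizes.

The forward primer TGGGAAAG matches the top strand at positions 87–94, 120–127.
The reverse primer's reverse complement is TCAGAGA, matching at positions 159–165.
Each forward site pairs with the reverse site to give a product ending at position 165: sizes 79, 46 bp.

79 bp, 46 bp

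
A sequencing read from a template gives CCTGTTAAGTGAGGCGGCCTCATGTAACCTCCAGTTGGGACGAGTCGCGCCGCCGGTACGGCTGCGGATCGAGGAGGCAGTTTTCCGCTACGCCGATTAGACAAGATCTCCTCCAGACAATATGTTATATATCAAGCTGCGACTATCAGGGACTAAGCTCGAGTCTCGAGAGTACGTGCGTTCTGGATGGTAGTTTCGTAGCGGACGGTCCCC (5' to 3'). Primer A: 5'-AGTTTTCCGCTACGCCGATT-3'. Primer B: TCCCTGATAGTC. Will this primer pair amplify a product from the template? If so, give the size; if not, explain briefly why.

Primer A (AGTTTTCCGCTACGCCGATT) matches the top strand at positions 79–98; it acts as a forward primer.
Primer B's reverse complement is GACTATCAGGGA, matching the top strand at positions 141–152; it acts as a reverse primer.
The 3' ends face each other across positions 79–152, giving a 74 bp product.

Yes — a 74 bp product.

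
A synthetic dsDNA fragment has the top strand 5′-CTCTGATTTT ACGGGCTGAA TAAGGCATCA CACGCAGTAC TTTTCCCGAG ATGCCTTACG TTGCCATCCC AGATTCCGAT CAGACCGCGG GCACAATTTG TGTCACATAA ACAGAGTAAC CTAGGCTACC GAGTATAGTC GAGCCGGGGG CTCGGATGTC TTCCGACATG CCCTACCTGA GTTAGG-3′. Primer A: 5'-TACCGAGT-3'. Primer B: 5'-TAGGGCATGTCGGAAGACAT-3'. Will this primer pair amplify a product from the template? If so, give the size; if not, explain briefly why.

Primer A (TACCGAGT) matches the top strand at positions 127–134; it acts as a forward primer.
Primer B's reverse complement is ATGTCTTCCGACATGCCCTA, matching the top strand at positions 156–175; it acts as a reverse primer.
The 3' ends face each other across positions 127–175, giving a 49 bp product.

Yes — a 49 bp product.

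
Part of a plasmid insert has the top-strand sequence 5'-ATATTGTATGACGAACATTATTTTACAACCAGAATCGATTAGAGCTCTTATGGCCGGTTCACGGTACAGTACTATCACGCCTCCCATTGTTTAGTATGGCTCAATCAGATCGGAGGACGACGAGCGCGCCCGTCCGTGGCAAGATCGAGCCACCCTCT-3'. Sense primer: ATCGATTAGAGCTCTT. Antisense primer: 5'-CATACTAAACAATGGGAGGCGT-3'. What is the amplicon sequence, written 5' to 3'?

5'-ATCGATTAGAGCTCTTATGGCCGGTTCACGGTACAGTACTATCACGCCTCCCATTGTTTAGTATG-3'

Scanning the template, ATCGATTAGAGCTCTT occurs at positions 34–49; this primer anneals to the bottom strand there with its 3' end pointing downstream.
Reverse complement of the reverse primer: ACGCCTCCCATTGTTTAGTATG. This occurs on the top strand at positions 77–98.
The product is the template from position 34 through 98 (65 bp).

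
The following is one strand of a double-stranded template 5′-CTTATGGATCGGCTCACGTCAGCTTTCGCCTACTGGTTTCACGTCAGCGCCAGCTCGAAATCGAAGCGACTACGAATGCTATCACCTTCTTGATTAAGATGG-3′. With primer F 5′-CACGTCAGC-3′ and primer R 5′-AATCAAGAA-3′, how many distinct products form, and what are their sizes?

Two products: 81 bp, 56 bp

The forward primer CACGTCAGC matches the top strand at positions 15–23, 40–48.
The reverse primer's reverse complement is TTCTTGATT, matching at positions 87–95.
Each forward site pairs with the reverse site to give a product ending at position 95: sizes 81, 56 bp.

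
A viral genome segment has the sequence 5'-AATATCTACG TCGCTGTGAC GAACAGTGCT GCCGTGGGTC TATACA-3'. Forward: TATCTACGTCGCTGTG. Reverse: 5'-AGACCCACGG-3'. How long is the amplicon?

Forward primer TATCTACGTCGCTGTG is found on the top strand at positions 3–18.
Taking the reverse complement of AGACCCACGG gives CCGTGGGTCT, found at positions 32–41 on the template; the primer anneals here to the top strand with its 3' end pointing upstream.
Amplicon spans positions 3–41: 39 bp.

39 bp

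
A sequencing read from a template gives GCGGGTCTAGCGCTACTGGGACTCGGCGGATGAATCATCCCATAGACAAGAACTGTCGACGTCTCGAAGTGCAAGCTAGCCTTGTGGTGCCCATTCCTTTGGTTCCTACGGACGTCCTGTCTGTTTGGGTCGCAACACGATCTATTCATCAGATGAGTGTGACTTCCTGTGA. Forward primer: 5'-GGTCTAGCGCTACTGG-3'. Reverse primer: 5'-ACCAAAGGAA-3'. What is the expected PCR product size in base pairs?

100 bp

Scanning the template, GGTCTAGCGCTACTGG occurs at positions 4–19; this primer anneals to the bottom strand there with its 3' end pointing downstream.
The reverse primer's reverse complement is TTCCTTTGGT, which matches the template at positions 94–103.
The product runs from position 4 to position 103, so its length is 103 − 4 + 1 = 100 bp.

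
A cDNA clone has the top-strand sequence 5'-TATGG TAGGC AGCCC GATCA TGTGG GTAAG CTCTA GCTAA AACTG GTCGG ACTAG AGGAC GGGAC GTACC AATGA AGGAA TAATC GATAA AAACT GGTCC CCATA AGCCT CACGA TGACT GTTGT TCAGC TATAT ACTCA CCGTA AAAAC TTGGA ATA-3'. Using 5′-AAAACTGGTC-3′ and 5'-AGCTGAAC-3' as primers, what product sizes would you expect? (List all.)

The forward primer AAAACTGGTC matches the top strand at positions 39–48, 90–99.
The reverse primer's reverse complement is GTTCAGCT, matching at positions 124–131.
Each forward site pairs with the reverse site to give a product ending at position 131: sizes 93, 42 bp.

93 bp, 42 bp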